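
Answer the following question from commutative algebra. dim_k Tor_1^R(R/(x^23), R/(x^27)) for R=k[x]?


Tor_1(R/I,R/J)=(I cap J)/IJ=(x^27)/(x^50)
dim=50-27=min(23,27)=23


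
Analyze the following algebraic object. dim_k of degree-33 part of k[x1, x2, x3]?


C(d+n-1,n-1)=C(35,2)=595


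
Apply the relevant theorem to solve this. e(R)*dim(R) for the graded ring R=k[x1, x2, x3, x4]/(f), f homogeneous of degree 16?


e(R)=deg(f)=16, dim(R)=4-1=3
e*dim=16*3=48


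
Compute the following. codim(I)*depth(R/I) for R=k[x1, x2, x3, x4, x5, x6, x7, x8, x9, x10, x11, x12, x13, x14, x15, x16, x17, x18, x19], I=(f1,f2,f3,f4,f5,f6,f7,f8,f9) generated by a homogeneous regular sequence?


codim=9, depth=dim(R/I)=19-9=10
Product=9*10=90


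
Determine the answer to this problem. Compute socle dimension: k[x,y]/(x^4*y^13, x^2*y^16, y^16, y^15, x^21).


Socle = ann(m) = span of standard monomials u with x*u, y*u in I (staircase corners).
Redundant generators: y^16, x^2*y^16
Minimal generators: x^21, x^4*y^13, y^15
Corners: x^3y^14, x^20y^12
Socle dim=2


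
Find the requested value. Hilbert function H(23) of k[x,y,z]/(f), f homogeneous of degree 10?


C(25,2)-C(15,2)=300-105=195


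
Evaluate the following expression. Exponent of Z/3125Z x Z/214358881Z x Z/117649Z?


Exponent = lcm of the cyclic orders; pairwise coprime => product.
5^5*11^8*7^6=3125*214358881*117649=78809712471153125


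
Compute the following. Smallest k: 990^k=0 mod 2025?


990^k mod 2025:
k=1: 990
k=2: 0
First zero at k = 2


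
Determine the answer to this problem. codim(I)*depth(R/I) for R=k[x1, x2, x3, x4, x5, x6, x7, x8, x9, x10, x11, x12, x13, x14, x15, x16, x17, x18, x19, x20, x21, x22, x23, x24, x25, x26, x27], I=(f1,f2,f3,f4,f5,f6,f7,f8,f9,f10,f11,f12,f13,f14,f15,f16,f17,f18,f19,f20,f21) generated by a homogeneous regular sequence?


codim=21, depth=dim(R/I)=27-21=6
Product=21*6=126


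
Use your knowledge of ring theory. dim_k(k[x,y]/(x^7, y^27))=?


Basis: x^i*y^j, i<7, j<27
7*27=189


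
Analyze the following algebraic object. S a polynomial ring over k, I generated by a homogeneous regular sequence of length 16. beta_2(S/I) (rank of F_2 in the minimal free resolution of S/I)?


Regular sequence => Koszul complex is the minimal free resolution.
Syz_1 minimally generated by Koszul relations f_i*e_j - f_j*e_i (i<j): mu(Syz_1) = beta_2 = C(m,2) = m(m-1)/2
m=16
16*15/2 = 120


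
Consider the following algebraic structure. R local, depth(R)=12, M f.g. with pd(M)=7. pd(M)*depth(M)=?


pd+depth=12
depth=12-7=5
pd*depth=7*5=35


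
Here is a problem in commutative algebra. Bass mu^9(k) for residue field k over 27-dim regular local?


C(n,i)=C(27,9)=4686825


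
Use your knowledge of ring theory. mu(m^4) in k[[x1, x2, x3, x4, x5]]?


C(n+d-1,d)=C(8,4)=70


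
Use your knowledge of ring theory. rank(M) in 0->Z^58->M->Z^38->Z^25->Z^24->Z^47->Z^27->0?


Alt sum=0:
(-1)^0*58 + (-1)^1*? + (-1)^2*38 + (-1)^3*25 + (-1)^4*24 + (-1)^5*47 + (-1)^6*27=0
rank(M)=75


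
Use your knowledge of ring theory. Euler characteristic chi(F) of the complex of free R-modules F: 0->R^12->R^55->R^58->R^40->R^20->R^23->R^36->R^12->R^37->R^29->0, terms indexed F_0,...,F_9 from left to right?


chi = sum (-1)^i * rank:
(-1)^0*12=12
(-1)^1*55=-55
(-1)^2*58=58
(-1)^3*40=-40
(-1)^4*20=20
(-1)^5*23=-23
(-1)^6*36=36
(-1)^7*12=-12
(-1)^8*37=37
(-1)^9*29=-29
chi=4


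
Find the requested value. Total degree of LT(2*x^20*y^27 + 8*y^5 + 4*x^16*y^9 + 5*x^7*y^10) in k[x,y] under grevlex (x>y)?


LT: 2*x^20*y^27
deg_x=20, deg_y=27
Total=20+27=47


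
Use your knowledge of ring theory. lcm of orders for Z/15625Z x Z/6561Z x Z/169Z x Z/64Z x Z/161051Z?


Exponent = lcm of the cyclic orders; pairwise coprime => product.
5^6*3^8*13^2*2^6*11^5=15625*6561*169*64*161051=178574798259000000


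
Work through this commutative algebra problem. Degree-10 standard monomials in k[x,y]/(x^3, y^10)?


k[x,y], I = (x^3, y^10), d = 10
Need i < 3 and d-i < 10.
Range: 1 <= i <= 2.
H(10) = 2


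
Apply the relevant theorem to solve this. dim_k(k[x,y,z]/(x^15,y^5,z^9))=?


Basis: x^iy^jz^k, i<15,j<5,k<9
15*5*9=675


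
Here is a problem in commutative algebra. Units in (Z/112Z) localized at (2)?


Local ring = Z/16Z.
phi(16) = 2^3*(2-1) = 8


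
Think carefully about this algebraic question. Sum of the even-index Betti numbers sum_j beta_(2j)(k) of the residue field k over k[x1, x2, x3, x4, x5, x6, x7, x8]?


Koszul resolution: beta_i(k)=C(n,i), n=8
sum_even C(8,i) = 2^(n-1) = 2^7 = 128


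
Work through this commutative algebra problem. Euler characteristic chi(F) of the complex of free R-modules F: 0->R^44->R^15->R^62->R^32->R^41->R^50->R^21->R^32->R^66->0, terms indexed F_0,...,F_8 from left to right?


chi = sum (-1)^i * rank:
(-1)^0*44=44
(-1)^1*15=-15
(-1)^2*62=62
(-1)^3*32=-32
(-1)^4*41=41
(-1)^5*50=-50
(-1)^6*21=21
(-1)^7*32=-32
(-1)^8*66=66
chi=105


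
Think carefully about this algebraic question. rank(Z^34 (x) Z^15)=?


rank(M(x)N) = rank(M)*rank(N)
34*15 = 510


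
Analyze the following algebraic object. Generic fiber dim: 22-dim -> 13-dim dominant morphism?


dim(fiber)=dim(X)-dim(Y)=22-13=9


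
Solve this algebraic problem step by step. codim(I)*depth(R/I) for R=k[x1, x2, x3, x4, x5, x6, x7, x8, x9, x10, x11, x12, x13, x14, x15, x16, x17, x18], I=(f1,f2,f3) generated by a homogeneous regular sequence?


codim=3, depth=dim(R/I)=18-3=15
Product=3*15=45


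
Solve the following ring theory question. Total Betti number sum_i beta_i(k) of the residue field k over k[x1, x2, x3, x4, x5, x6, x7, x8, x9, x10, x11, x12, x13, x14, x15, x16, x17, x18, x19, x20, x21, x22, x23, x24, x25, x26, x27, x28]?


Koszul resolution: beta_i(k)=C(n,i), n=28
sum_i C(28,i) = 2^28 = 268435456


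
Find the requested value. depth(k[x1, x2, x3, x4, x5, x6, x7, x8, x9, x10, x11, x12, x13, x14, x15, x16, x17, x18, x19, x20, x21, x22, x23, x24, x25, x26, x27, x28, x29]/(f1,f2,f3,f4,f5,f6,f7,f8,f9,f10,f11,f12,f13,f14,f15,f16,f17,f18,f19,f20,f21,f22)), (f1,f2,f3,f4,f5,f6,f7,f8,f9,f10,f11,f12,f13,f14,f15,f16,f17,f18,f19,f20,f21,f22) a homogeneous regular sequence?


depth(R)=29
depth(R/I)=29-22=7


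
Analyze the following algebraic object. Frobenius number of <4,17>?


gcd(4,17)=1 => F=ab-a-b=4*17-4-17=68-21=47


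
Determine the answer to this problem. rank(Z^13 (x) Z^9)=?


rank(M(x)N) = rank(M)*rank(N)
13*9 = 117


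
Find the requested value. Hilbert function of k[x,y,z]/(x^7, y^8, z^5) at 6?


Need i<7, j<8, k<5 with i+j+k=6.
For each i, j ranges over max(0,6-i-4)..min(7,6-i):
  i=0: j in [2,6] -> 5
  i=1: j in [1,5] -> 5
  i=2: j in [0,4] -> 5
  i=3: j in [0,3] -> 4
  i=4: j in [0,2] -> 3
  i=5: j in [0,1] -> 2
  i=6: j in [0,0] -> 1
H(6) = 5+5+5+4+3+2+1 = 25


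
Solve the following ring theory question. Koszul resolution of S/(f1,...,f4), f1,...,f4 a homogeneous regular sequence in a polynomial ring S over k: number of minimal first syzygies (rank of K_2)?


Regular sequence => Koszul complex is the minimal free resolution.
Syz_1 minimally generated by Koszul relations f_i*e_j - f_j*e_i (i<j): mu(Syz_1) = beta_2 = C(m,2) = m(m-1)/2
m=4
4*3/2 = 6


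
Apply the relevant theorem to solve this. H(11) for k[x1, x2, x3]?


C(d+n-1,n-1)=C(13,2)=78


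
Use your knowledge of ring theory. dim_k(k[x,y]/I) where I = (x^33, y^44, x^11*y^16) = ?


k[x,y]/I, I = (x^33, y^44, x^11*y^16)
Rect: 33x44=1452. Corner: (33-11)x(44-16)=616.
dim = 1452-616 = 836


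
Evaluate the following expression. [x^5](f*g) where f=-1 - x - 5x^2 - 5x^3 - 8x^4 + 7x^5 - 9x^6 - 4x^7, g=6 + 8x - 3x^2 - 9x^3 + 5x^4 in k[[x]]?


[x^5] = sum a_i*b_j, i+j=5
  -1*5=-5
  -5*-9=45
  -5*-3=15
  -8*8=-64
  7*6=42
Sum=33


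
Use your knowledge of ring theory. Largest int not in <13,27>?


gcd(13,27)=1 => F=ab-a-b=13*27-13-27=351-40=311


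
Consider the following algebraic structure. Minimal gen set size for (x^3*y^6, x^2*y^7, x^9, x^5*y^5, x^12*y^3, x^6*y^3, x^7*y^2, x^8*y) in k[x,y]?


Remove redundant (divisible by others).
x^12*y^3 redundant.
Min: x^9, x^8*y, x^7*y^2, x^6*y^3, x^5*y^5, x^3*y^6, x^2*y^7
Count=7


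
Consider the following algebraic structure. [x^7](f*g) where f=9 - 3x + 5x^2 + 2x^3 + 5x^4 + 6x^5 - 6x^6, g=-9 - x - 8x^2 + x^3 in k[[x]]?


[x^7] = sum a_i*b_j, i+j=7
  5*1=5
  6*-8=-48
  -6*-1=6
Sum=-37


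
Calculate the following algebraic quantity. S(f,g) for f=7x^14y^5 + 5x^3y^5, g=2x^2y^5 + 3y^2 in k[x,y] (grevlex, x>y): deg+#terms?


LT(f)=7x^14y^5, LT(g)=2x^2y^5
lcm(LM)=x^14y^5
S(f,g) (scaled by 14 to clear denominators) = 2*f - 7x^12*g = -21x^12y^2 + 10x^3y^5
2 terms, deg 14.
14+2=16


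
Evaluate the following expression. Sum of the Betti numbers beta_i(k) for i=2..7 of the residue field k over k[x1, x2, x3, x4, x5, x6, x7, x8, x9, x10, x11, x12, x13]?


Koszul resolution: beta_i(k)=C(n,i), n=13
C(13,2)=78, C(13,3)=286, C(13,4)=715, C(13,5)=1287, C(13,6)=1716, C(13,7)=1716
Sum=5798


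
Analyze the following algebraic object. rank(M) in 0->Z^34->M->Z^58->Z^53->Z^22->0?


Alt sum=0:
(-1)^0*34 + (-1)^1*? + (-1)^2*58 + (-1)^3*53 + (-1)^4*22=0
rank(M)=61


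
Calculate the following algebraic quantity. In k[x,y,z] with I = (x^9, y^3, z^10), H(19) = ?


Need i<9, j<3, k<10 with i+j+k=19.
For each i, j ranges over max(0,19-i-9)..min(2,19-i):
  i=0: j in [10,2] -> 0
  i=1: j in [9,2] -> 0
  i=2: j in [8,2] -> 0
  i=3: j in [7,2] -> 0
  i=4: j in [6,2] -> 0
  i=5: j in [5,2] -> 0
  i=6: j in [4,2] -> 0
  i=7: j in [3,2] -> 0
  i=8: j in [2,2] -> 1
H(19) = 0+0+0+0+0+0+0+0+1 = 1


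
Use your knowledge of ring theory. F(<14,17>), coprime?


gcd(14,17)=1 => F=ab-a-b=14*17-14-17=238-31=207


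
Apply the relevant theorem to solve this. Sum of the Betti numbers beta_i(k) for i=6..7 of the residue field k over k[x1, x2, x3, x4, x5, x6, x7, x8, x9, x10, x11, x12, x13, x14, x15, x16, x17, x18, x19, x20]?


Koszul resolution: beta_i(k)=C(n,i), n=20
C(20,6)=38760, C(20,7)=77520
Sum=116280


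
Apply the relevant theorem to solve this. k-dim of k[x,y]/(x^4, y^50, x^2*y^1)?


k[x,y]/I, I = (x^4, y^50, x^2*y^1)
Rect: 4x50=200. Corner: (4-2)x(50-1)=98.
dim = 200-98 = 102


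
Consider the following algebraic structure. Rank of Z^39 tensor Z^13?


rank(M(x)N) = rank(M)*rank(N)
39*13 = 507


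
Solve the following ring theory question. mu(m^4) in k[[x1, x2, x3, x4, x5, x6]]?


C(n+d-1,d)=C(9,4)=126


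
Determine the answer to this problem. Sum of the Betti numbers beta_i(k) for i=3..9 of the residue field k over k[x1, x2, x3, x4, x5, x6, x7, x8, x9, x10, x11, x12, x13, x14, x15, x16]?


Koszul resolution: beta_i(k)=C(n,i), n=16
C(16,3)=560, C(16,4)=1820, C(16,5)=4368, C(16,6)=8008, C(16,7)=11440, C(16,8)=12870, C(16,9)=11440
Sum=50506


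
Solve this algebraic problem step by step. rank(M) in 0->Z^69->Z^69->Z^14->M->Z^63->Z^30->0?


Alt sum=0:
(-1)^0*69 + (-1)^1*69 + (-1)^2*14 + (-1)^3*? + (-1)^4*63 + (-1)^5*30=0
rank(M)=47


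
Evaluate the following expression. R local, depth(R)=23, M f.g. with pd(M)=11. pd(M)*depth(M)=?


pd+depth=23
depth=23-11=12
pd*depth=11*12=132


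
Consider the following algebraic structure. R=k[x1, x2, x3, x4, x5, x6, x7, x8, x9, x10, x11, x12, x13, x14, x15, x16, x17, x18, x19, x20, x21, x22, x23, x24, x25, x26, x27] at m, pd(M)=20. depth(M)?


pd+depth=depth(R)=27
depth=27-20=7


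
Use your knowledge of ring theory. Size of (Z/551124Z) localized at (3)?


3-primary part: 551124=3^9*28
Size=3^9=19683


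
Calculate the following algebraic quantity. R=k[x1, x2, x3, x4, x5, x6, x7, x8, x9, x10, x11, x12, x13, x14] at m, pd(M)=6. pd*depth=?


pd+depth=14
depth=14-6=8
pd*depth=6*8=48


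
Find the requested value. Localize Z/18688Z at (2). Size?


2-primary part: 18688=2^8*73
Size=2^8=256


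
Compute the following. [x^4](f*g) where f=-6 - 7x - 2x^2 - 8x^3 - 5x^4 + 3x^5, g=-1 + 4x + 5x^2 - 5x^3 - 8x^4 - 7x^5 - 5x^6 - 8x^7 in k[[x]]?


[x^4] = sum a_i*b_j, i+j=4
  -6*-8=48
  -7*-5=35
  -2*5=-10
  -8*4=-32
  -5*-1=5
Sum=46


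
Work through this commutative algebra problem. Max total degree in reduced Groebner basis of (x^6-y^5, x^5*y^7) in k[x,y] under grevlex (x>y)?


LT(f1)=x^6, LT(f2)=x^5y^7, lcm=x^6y^7
S(f1,f2) = y^7*f1 - x^1*f2 = -y^12
Reduced GB = {f1, f2, y^12}; degrees 6, 12, 12
Max = 12


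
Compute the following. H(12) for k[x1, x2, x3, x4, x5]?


C(d+n-1,n-1)=C(16,4)=1820


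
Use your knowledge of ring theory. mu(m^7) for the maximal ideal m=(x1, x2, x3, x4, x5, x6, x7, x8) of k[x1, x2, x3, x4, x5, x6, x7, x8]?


Graded Nakayama: mu(m^d) = dim_k (m^d/m^(d+1)) = #degree-7 monomials in 8 vars
C(n+d-1,d)=C(14,7)=3432


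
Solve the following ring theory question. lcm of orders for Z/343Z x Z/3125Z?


Exponent = lcm of the cyclic orders; pairwise coprime => product.
7^3*5^5=343*3125=1071875


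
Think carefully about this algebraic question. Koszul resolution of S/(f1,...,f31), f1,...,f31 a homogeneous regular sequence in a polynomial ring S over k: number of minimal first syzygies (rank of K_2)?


Regular sequence => Koszul complex is the minimal free resolution.
Syz_1 minimally generated by Koszul relations f_i*e_j - f_j*e_i (i<j): mu(Syz_1) = beta_2 = C(m,2) = m(m-1)/2
m=31
31*30/2 = 465


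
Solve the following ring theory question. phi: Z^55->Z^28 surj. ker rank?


rank(ker) = 55-28 = 27


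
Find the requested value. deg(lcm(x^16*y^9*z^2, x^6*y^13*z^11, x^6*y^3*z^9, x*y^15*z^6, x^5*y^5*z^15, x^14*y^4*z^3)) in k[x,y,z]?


lcm = componentwise max:
x: max(16,6,6,1,5,14)=16
y: max(9,13,3,15,5,4)=15
z: max(2,11,9,6,15,3)=15
Total=16+15+15=46


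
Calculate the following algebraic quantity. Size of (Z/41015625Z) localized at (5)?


5-primary part: 41015625=5^9*21
Size=5^9=1953125


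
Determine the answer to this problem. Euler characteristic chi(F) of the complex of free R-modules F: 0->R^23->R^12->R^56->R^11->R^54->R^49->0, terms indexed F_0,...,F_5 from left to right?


chi = sum (-1)^i * rank:
(-1)^0*23=23
(-1)^1*12=-12
(-1)^2*56=56
(-1)^3*11=-11
(-1)^4*54=54
(-1)^5*49=-49
chi=61


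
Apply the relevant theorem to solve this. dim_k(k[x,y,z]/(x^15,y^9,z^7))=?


Basis: x^iy^jz^k, i<15,j<9,k<7
15*9*7=945


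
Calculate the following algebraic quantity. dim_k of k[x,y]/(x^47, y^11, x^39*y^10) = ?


k[x,y]/I, I = (x^47, y^11, x^39*y^10)
Rect: 47x11=517. Corner: (47-39)x(11-10)=8.
dim = 517-8 = 509


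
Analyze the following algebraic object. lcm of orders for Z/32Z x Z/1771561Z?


Exponent = lcm of the cyclic orders; pairwise coprime => product.
2^5*11^6=32*1771561=56689952


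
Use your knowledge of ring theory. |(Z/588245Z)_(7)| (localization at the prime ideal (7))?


7-primary part: 588245=7^6*5
Size=7^6=117649


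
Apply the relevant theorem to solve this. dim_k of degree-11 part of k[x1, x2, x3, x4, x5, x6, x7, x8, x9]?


C(d+n-1,n-1)=C(19,8)=75582


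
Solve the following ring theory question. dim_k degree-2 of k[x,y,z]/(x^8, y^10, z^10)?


Need i<8, j<10, k<10 with i+j+k=2.
For each i, j ranges over max(0,2-i-9)..min(9,2-i):
  i=0: j in [0,2] -> 3
  i=1: j in [0,1] -> 2
  i=2: j in [0,0] -> 1
H(2) = 3+2+1 = 6


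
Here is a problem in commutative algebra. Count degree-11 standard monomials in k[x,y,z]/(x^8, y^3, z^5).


Need i<8, j<3, k<5 with i+j+k=11.
For each i, j ranges over max(0,11-i-4)..min(2,11-i):
  i=0: j in [7,2] -> 0
  i=1: j in [6,2] -> 0
  i=2: j in [5,2] -> 0
  i=3: j in [4,2] -> 0
  i=4: j in [3,2] -> 0
  i=5: j in [2,2] -> 1
  i=6: j in [1,2] -> 2
  i=7: j in [0,2] -> 3
H(11) = 0+0+0+0+0+1+2+3 = 6


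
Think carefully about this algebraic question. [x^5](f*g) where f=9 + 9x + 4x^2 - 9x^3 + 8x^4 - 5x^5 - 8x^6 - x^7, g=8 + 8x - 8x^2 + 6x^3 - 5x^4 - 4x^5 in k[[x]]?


[x^5] = sum a_i*b_j, i+j=5
  9*-4=-36
  9*-5=-45
  4*6=24
  -9*-8=72
  8*8=64
  -5*8=-40
Sum=39


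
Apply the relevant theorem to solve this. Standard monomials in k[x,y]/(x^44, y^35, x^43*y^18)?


k[x,y]/I, I = (x^44, y^35, x^43*y^18)
Rect: 44x35=1540. Corner: (44-43)x(35-18)=17.
dim = 1540-17 = 1523


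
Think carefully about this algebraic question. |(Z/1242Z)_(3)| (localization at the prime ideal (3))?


3-primary part: 1242=3^3*46
Size=3^3=27


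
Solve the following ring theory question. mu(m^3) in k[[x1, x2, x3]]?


C(n+d-1,d)=C(5,3)=10


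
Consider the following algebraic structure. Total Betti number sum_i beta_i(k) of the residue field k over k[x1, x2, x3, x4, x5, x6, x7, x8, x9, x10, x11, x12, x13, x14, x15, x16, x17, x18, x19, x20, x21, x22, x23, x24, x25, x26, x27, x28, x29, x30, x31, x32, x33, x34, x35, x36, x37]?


Koszul resolution: beta_i(k)=C(n,i), n=37
sum_i C(37,i) = 2^37 = 137438953472


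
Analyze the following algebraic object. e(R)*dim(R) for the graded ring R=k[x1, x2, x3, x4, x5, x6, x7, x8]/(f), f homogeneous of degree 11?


e(R)=deg(f)=11, dim(R)=8-1=7
e*dim=11*7=77


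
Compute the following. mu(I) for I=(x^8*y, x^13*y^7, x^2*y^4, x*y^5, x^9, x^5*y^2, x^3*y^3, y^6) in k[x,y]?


Remove redundant (divisible by others).
x^13*y^7 redundant.
Min: x^9, x^8*y, x^5*y^2, x^3*y^3, x^2*y^4, x*y^5, y^6
Count=7


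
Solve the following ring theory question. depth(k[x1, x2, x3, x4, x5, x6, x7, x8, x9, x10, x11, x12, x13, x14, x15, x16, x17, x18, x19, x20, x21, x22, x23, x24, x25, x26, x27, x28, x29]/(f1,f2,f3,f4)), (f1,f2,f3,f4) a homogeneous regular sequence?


depth(R)=29
depth(R/I)=29-4=25


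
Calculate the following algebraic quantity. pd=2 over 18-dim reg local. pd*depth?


pd+depth=18
depth=18-2=16
pd*depth=2*16=32


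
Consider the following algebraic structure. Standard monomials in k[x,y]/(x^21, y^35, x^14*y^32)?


k[x,y]/I, I = (x^21, y^35, x^14*y^32)
Rect: 21x35=735. Corner: (21-14)x(35-32)=21.
dim = 735-21 = 714


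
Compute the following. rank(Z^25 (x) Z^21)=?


rank(M(x)N) = rank(M)*rank(N)
25*21 = 525


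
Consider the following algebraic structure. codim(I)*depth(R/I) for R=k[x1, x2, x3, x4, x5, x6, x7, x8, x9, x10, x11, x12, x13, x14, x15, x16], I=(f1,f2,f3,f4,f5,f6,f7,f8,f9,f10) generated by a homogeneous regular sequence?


codim=10, depth=dim(R/I)=16-10=6
Product=10*6=60


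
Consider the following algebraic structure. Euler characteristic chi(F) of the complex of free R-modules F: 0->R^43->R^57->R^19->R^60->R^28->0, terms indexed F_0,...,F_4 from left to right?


chi = sum (-1)^i * rank:
(-1)^0*43=43
(-1)^1*57=-57
(-1)^2*19=19
(-1)^3*60=-60
(-1)^4*28=28
chi=-27


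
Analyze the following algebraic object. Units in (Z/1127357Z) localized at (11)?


Local ring = Z/161051Z.
phi(161051) = 11^4*(11-1) = 146410


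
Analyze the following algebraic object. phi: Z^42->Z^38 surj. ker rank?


rank(ker) = 42-38 = 4


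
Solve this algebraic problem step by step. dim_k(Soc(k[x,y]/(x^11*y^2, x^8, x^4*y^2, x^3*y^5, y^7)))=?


Socle = ann(m) = span of standard monomials u with x*u, y*u in I (staircase corners).
Redundant generators: x^11*y^2
Minimal generators: x^8, x^4*y^2, x^3*y^5, y^7
Corners: x^2y^6, x^3y^4, x^7y
Socle dim=3


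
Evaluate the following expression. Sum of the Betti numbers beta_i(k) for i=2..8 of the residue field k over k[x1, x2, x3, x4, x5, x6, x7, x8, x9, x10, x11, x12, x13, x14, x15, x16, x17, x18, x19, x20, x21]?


Koszul resolution: beta_i(k)=C(n,i), n=21
C(21,2)=210, C(21,3)=1330, C(21,4)=5985, C(21,5)=20349, C(21,6)=54264, C(21,7)=116280, C(21,8)=203490
Sum=401908


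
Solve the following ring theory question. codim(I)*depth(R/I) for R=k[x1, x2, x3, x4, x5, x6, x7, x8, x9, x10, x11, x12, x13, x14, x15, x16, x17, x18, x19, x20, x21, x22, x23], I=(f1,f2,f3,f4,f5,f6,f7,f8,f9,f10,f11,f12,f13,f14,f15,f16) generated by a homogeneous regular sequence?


codim=16, depth=dim(R/I)=23-16=7
Product=16*7=112


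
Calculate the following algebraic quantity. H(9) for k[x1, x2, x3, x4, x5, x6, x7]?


C(d+n-1,n-1)=C(15,6)=5005


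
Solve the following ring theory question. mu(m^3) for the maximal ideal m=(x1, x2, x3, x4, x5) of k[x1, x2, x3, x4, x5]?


Graded Nakayama: mu(m^d) = dim_k (m^d/m^(d+1)) = #degree-3 monomials in 5 vars
C(n+d-1,d)=C(7,3)=35


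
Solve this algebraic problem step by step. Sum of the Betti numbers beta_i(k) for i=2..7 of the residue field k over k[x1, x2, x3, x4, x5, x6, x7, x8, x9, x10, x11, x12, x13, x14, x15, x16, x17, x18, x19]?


Koszul resolution: beta_i(k)=C(n,i), n=19
C(19,2)=171, C(19,3)=969, C(19,4)=3876, C(19,5)=11628, C(19,6)=27132, C(19,7)=50388
Sum=94164


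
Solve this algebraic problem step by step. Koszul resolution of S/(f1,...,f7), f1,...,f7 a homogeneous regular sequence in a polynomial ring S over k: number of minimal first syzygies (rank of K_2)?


Regular sequence => Koszul complex is the minimal free resolution.
Syz_1 minimally generated by Koszul relations f_i*e_j - f_j*e_i (i<j): mu(Syz_1) = beta_2 = C(m,2) = m(m-1)/2
m=7
7*6/2 = 21


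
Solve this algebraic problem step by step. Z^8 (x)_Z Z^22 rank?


rank(M(x)N) = rank(M)*rank(N)
8*22 = 176


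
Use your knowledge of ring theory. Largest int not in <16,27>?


gcd(16,27)=1 => F=ab-a-b=16*27-16-27=432-43=389


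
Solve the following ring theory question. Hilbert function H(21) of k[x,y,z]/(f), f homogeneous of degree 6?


C(23,2)-C(17,2)=253-136=117


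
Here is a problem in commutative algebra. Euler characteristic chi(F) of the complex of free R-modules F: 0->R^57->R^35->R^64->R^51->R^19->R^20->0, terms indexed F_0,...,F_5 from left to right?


chi = sum (-1)^i * rank:
(-1)^0*57=57
(-1)^1*35=-35
(-1)^2*64=64
(-1)^3*51=-51
(-1)^4*19=19
(-1)^5*20=-20
chi=34


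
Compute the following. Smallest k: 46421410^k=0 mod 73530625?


46421410^k mod 73530625:
k=1: 46421410
k=2: 59168725
k=3: 28554750
k=4: 33013750
k=5: 52521875
k=6: 0
First zero at k = 6


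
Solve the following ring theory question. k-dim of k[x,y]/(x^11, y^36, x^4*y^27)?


k[x,y]/I, I = (x^11, y^36, x^4*y^27)
Rect: 11x36=396. Corner: (11-4)x(36-27)=63.
dim = 396-63 = 333


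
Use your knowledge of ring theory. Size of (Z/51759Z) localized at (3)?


3-primary part: 51759=3^6*71
Size=3^6=729


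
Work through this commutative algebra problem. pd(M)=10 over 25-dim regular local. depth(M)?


pd+depth=depth(R)=25
depth=25-10=15


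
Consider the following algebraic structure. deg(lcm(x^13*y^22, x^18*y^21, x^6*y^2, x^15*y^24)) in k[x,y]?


lcm = componentwise max:
x: max(13,18,6,15)=18
y: max(22,21,2,24)=24
Total=18+24=42


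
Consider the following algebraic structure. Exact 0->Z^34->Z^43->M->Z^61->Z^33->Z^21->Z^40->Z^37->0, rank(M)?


Alt sum=0:
(-1)^0*34 + (-1)^1*43 + (-1)^2*? + (-1)^3*61 + (-1)^4*33 + (-1)^5*21 + (-1)^6*40 + (-1)^7*37=0
rank(M)=55


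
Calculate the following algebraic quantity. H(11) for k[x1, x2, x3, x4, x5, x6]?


C(d+n-1,n-1)=C(16,5)=4368


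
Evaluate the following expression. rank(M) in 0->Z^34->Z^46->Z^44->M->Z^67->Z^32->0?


Alt sum=0:
(-1)^0*34 + (-1)^1*46 + (-1)^2*44 + (-1)^3*? + (-1)^4*67 + (-1)^5*32=0
rank(M)=67


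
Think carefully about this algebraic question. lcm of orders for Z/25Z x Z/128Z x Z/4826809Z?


Exponent = lcm of the cyclic orders; pairwise coprime => product.
5^2*2^7*13^6=25*128*4826809=15445788800


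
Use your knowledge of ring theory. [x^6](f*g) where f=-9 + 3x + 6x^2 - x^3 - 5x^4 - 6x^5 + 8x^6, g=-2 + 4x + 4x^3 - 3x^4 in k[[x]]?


[x^6] = sum a_i*b_j, i+j=6
  6*-3=-18
  -1*4=-4
  -6*4=-24
  8*-2=-16
Sum=-62


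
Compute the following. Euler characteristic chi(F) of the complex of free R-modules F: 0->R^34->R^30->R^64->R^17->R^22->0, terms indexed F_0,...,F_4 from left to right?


chi = sum (-1)^i * rank:
(-1)^0*34=34
(-1)^1*30=-30
(-1)^2*64=64
(-1)^3*17=-17
(-1)^4*22=22
chi=73


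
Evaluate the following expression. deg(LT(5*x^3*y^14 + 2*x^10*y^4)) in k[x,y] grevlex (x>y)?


LT: 5*x^3*y^14
deg_x=3, deg_y=14
Total=3+14=17


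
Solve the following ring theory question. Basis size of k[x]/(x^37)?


Basis: 1,x,...,x^36
dim=37


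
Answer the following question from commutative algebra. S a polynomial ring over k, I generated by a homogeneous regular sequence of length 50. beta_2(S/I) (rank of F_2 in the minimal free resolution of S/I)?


Regular sequence => Koszul complex is the minimal free resolution.
Syz_1 minimally generated by Koszul relations f_i*e_j - f_j*e_i (i<j): mu(Syz_1) = beta_2 = C(m,2) = m(m-1)/2
m=50
50*49/2 = 1225


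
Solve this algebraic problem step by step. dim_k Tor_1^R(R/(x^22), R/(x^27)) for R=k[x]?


Tor_1(R/I,R/J)=(I cap J)/IJ=(x^27)/(x^49)
dim=49-27=min(22,27)=22


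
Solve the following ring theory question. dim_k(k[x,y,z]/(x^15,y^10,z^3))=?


Basis: x^iy^jz^k, i<15,j<10,k<3
15*10*3=450


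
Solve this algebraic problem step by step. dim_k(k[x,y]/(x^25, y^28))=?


Basis: x^i*y^j, i<25, j<28
25*28=700


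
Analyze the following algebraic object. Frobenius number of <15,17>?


gcd(15,17)=1 => F=ab-a-b=15*17-15-17=255-32=223


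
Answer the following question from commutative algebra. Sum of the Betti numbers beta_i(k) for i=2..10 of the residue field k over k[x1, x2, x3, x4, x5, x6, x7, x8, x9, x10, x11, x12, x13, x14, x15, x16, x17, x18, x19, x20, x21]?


Koszul resolution: beta_i(k)=C(n,i), n=21
C(21,2)=210, C(21,3)=1330, C(21,4)=5985, C(21,5)=20349, C(21,6)=54264, C(21,7)=116280, C(21,8)=203490, C(21,9)=293930, C(21,10)=352716
Sum=1048554


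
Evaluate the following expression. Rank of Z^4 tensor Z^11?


rank(M(x)N) = rank(M)*rank(N)
4*11 = 44


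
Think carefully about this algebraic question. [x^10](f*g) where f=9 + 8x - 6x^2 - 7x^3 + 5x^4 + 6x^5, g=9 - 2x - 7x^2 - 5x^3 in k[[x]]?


[x^10] = sum a_i*b_j, i+j=10
Sum=0


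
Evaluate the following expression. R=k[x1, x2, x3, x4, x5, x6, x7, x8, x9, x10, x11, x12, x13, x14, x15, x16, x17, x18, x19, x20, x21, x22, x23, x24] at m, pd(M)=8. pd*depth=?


pd+depth=24
depth=24-8=16
pd*depth=8*16=128


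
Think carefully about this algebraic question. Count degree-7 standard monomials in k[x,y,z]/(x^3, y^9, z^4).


Need i<3, j<9, k<4 with i+j+k=7.
For each i, j ranges over max(0,7-i-3)..min(8,7-i):
  i=0: j in [4,7] -> 4
  i=1: j in [3,6] -> 4
  i=2: j in [2,5] -> 4
H(7) = 4+4+4 = 12


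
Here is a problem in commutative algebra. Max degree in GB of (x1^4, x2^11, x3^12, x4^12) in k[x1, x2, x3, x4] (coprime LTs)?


Pure powers, coprime LTs => already GB.
Degrees: 4, 11, 12, 12
Max=12


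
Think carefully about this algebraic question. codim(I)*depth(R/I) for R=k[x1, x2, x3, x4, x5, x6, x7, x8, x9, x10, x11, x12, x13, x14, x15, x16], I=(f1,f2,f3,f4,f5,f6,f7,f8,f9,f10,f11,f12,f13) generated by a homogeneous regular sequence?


codim=13, depth=dim(R/I)=16-13=3
Product=13*3=39


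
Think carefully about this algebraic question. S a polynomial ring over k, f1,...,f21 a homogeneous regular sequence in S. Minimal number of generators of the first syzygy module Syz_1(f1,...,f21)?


Regular sequence => Koszul complex is the minimal free resolution.
Syz_1 minimally generated by Koszul relations f_i*e_j - f_j*e_i (i<j): mu(Syz_1) = beta_2 = C(m,2) = m(m-1)/2
m=21
21*20/2 = 210


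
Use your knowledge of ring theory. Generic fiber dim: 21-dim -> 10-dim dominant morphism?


dim(fiber)=dim(X)-dim(Y)=21-10=11


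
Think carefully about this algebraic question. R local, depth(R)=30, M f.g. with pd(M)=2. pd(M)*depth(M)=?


pd+depth=30
depth=30-2=28
pd*depth=2*28=56


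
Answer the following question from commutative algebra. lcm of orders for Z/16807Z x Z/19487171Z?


Exponent = lcm of the cyclic orders; pairwise coprime => product.
7^5*11^7=16807*19487171=327520882997


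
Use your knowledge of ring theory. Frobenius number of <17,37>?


gcd(17,37)=1 => F=ab-a-b=17*37-17-37=629-54=575


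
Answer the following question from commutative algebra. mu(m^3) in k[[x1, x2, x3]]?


C(n+d-1,d)=C(5,3)=10


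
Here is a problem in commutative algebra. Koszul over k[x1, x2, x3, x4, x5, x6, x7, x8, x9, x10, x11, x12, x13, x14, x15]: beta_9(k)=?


C(n,i)=C(15,9)=5005


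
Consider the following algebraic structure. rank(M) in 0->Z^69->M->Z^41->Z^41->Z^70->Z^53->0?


Alt sum=0:
(-1)^0*69 + (-1)^1*? + (-1)^2*41 + (-1)^3*41 + (-1)^4*70 + (-1)^5*53=0
rank(M)=86


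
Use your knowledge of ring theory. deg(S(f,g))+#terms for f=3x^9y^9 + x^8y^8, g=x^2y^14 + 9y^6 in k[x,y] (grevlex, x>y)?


LT(f)=3x^9y^9, LT(g)=x^2y^14
lcm(LM)=x^9y^14
S(f,g) (scaled by 3 to clear denominators) = y^5*f - 3x^7*g = x^8y^13 - 27x^7y^6
2 terms, deg 21.
21+2=23


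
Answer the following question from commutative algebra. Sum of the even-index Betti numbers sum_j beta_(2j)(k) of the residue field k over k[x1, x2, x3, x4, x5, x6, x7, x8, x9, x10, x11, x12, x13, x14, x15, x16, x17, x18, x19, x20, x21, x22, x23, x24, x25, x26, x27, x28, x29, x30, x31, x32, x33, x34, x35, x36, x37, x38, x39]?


Koszul resolution: beta_i(k)=C(n,i), n=39
sum_even C(39,i) = 2^(n-1) = 2^38 = 274877906944


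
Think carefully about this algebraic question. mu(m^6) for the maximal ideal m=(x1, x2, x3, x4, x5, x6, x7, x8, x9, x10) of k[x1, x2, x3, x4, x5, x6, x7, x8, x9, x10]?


Graded Nakayama: mu(m^d) = dim_k (m^d/m^(d+1)) = #degree-6 monomials in 10 vars
C(n+d-1,d)=C(15,6)=5005


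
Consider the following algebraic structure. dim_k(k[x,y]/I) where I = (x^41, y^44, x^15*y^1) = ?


k[x,y]/I, I = (x^41, y^44, x^15*y^1)
Rect: 41x44=1804. Corner: (41-15)x(44-1)=1118.
dim = 1804-1118 = 686


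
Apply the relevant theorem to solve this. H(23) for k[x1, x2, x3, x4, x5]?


C(d+n-1,n-1)=C(27,4)=17550


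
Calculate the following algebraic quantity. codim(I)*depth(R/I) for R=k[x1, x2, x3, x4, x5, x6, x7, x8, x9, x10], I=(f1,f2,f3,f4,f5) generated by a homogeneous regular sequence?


codim=5, depth=dim(R/I)=10-5=5
Product=5*5=25


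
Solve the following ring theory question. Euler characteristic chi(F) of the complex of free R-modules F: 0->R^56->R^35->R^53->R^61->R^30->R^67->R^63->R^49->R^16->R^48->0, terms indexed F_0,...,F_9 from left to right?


chi = sum (-1)^i * rank:
(-1)^0*56=56
(-1)^1*35=-35
(-1)^2*53=53
(-1)^3*61=-61
(-1)^4*30=30
(-1)^5*67=-67
(-1)^6*63=63
(-1)^7*49=-49
(-1)^8*16=16
(-1)^9*48=-48
chi=-42


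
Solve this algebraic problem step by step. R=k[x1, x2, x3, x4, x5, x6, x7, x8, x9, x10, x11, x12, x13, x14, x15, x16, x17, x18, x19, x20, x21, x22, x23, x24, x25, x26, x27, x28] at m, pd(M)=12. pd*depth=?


pd+depth=28
depth=28-12=16
pd*depth=12*16=192


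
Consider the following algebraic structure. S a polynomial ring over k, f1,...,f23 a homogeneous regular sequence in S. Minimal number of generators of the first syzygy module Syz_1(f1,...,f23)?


Regular sequence => Koszul complex is the minimal free resolution.
Syz_1 minimally generated by Koszul relations f_i*e_j - f_j*e_i (i<j): mu(Syz_1) = beta_2 = C(m,2) = m(m-1)/2
m=23
23*22/2 = 253


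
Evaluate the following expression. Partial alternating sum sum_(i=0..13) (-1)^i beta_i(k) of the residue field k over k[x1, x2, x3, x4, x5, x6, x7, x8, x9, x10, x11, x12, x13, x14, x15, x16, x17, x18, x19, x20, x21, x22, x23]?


Koszul resolution: beta_i(k)=C(n,i), n=23
sum_(i=0..p) (-1)^i C(n,i) = (-1)^p C(n-1,p)
(-1)^13*C(22,13) = (-1)^13*497420 = -497420


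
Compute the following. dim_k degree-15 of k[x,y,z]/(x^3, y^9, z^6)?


Need i<3, j<9, k<6 with i+j+k=15.
For each i, j ranges over max(0,15-i-5)..min(8,15-i):
  i=0: j in [10,8] -> 0
  i=1: j in [9,8] -> 0
  i=2: j in [8,8] -> 1
H(15) = 0+0+1 = 1


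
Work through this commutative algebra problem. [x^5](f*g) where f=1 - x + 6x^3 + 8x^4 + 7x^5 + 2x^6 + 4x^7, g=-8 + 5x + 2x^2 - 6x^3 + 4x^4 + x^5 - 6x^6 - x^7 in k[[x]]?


[x^5] = sum a_i*b_j, i+j=5
  1*1=1
  -1*4=-4
  6*2=12
  8*5=40
  7*-8=-56
Sum=-7


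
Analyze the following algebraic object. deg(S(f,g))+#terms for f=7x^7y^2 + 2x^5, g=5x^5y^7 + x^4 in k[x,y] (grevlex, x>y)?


LT(f)=7x^7y^2, LT(g)=5x^5y^7
lcm(LM)=x^7y^7
S(f,g) (scaled by 35 to clear denominators) = 5y^5*f - 7x^2*g = 10x^5y^5 - 7x^6
2 terms, deg 10.
10+2=12


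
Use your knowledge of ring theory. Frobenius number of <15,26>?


gcd(15,26)=1 => F=ab-a-b=15*26-15-26=390-41=349


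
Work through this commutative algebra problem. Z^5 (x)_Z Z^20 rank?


rank(M(x)N) = rank(M)*rank(N)
5*20 = 100


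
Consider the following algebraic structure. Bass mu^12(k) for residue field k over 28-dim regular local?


C(n,i)=C(28,12)=30421755


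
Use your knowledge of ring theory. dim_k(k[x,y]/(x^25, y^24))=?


Basis: x^i*y^j, i<25, j<24
25*24=600


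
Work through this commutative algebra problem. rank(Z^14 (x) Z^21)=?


rank(M(x)N) = rank(M)*rank(N)
14*21 = 294


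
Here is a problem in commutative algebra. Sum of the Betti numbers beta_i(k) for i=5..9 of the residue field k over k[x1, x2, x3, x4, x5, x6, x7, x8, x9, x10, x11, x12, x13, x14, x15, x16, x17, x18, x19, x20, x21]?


Koszul resolution: beta_i(k)=C(n,i), n=21
C(21,5)=20349, C(21,6)=54264, C(21,7)=116280, C(21,8)=203490, C(21,9)=293930
Sum=688313


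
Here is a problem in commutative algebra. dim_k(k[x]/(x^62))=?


Basis: 1,x,...,x^61
dim=62


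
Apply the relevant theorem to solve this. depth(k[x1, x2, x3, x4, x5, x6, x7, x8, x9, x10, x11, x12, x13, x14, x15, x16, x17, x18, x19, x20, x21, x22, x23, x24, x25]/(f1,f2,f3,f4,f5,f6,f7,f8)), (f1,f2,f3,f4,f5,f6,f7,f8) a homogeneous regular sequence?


depth(R)=25
depth(R/I)=25-8=17


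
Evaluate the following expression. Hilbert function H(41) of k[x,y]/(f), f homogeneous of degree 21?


H(t)=d for t>=d-1.
d=21, t=41
H(41)=21


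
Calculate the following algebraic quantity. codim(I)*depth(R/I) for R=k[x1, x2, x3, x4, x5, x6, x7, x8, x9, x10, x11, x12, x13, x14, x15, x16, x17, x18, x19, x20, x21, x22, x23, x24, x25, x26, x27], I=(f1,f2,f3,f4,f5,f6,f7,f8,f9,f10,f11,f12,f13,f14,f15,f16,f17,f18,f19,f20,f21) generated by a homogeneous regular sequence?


codim=21, depth=dim(R/I)=27-21=6
Product=21*6=126


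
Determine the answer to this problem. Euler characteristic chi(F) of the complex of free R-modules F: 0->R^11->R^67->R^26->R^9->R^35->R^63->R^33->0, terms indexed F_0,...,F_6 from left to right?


chi = sum (-1)^i * rank:
(-1)^0*11=11
(-1)^1*67=-67
(-1)^2*26=26
(-1)^3*9=-9
(-1)^4*35=35
(-1)^5*63=-63
(-1)^6*33=33
chi=-34


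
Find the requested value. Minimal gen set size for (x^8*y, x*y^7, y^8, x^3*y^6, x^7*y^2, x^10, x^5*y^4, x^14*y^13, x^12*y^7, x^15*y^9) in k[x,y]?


Remove redundant (divisible by others).
x^12*y^7 redundant.
x^15*y^9 redundant.
x^14*y^13 redundant.
Min: x^10, x^8*y, x^7*y^2, x^5*y^4, x^3*y^6, x*y^7, y^8
Count=7


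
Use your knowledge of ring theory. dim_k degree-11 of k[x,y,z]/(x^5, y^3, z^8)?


Need i<5, j<3, k<8 with i+j+k=11.
For each i, j ranges over max(0,11-i-7)..min(2,11-i):
  i=0: j in [4,2] -> 0
  i=1: j in [3,2] -> 0
  i=2: j in [2,2] -> 1
  i=3: j in [1,2] -> 2
  i=4: j in [0,2] -> 3
H(11) = 0+0+1+2+3 = 6


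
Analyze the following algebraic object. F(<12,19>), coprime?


gcd(12,19)=1 => F=ab-a-b=12*19-12-19=228-31=197


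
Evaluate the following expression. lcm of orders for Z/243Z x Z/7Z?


Exponent = lcm of the cyclic orders; pairwise coprime => product.
3^5*7^1=243*7=1701


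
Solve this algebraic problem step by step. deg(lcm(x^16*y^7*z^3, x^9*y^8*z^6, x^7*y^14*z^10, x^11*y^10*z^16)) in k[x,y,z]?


lcm = componentwise max:
x: max(16,9,7,11)=16
y: max(7,8,14,10)=14
z: max(3,6,10,16)=16
Total=16+14+16=46


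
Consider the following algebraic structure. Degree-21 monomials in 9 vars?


C(d+n-1,n-1)=C(29,8)=4292145


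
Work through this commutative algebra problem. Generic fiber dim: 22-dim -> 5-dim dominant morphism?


dim(fiber)=dim(X)-dim(Y)=22-5=17


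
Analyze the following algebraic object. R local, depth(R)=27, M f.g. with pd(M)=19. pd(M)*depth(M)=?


pd+depth=27
depth=27-19=8
pd*depth=19*8=152


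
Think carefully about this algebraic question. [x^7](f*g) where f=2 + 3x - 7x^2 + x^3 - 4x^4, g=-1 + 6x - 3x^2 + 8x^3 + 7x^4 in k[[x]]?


[x^7] = sum a_i*b_j, i+j=7
  1*7=7
  -4*8=-32
Sum=-25


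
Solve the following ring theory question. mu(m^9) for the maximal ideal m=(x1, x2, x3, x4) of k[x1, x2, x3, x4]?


Graded Nakayama: mu(m^d) = dim_k (m^d/m^(d+1)) = #degree-9 monomials in 4 vars
C(n+d-1,d)=C(12,9)=220


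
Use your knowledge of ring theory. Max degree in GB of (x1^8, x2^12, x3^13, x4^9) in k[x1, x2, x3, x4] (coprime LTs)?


Pure powers, coprime LTs => already GB.
Degrees: 8, 12, 13, 9
Max=13


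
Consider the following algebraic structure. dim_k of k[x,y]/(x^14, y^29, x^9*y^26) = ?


k[x,y]/I, I = (x^14, y^29, x^9*y^26)
Rect: 14x29=406. Corner: (14-9)x(29-26)=15.
dim = 406-15 = 391


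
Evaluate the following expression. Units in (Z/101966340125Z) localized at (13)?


Local ring = Z/815730721Z.
phi(815730721) = 13^7*(13-1) = 752982204


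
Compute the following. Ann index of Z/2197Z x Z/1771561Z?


Exponent = lcm of the cyclic orders; pairwise coprime => product.
13^3*11^6=2197*1771561=3892119517


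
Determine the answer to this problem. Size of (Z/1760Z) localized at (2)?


2-primary part: 1760=2^5*55
Size=2^5=32


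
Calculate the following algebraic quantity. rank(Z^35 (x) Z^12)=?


rank(M(x)N) = rank(M)*rank(N)
35*12 = 420


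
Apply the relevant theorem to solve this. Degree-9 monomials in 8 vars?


C(d+n-1,n-1)=C(16,7)=11440


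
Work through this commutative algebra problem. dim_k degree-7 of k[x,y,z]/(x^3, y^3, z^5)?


Need i<3, j<3, k<5 with i+j+k=7.
For each i, j ranges over max(0,7-i-4)..min(2,7-i):
  i=0: j in [3,2] -> 0
  i=1: j in [2,2] -> 1
  i=2: j in [1,2] -> 2
H(7) = 0+1+2 = 3


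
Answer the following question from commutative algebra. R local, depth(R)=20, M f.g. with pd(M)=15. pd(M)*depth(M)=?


pd+depth=20
depth=20-15=5
pd*depth=15*5=75


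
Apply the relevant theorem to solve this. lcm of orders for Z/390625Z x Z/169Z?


Exponent = lcm of the cyclic orders; pairwise coprime => product.
5^8*13^2=390625*169=66015625


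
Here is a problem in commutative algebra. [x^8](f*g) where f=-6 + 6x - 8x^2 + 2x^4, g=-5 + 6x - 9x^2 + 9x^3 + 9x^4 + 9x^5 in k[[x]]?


[x^8] = sum a_i*b_j, i+j=8
  2*9=18
Sum=18


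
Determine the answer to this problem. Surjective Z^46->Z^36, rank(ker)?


rank(ker) = 46-36 = 10


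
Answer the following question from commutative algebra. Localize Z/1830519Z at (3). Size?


3-primary part: 1830519=3^10*31
Size=3^10=59049


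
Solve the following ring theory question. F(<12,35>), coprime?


gcd(12,35)=1 => F=ab-a-b=12*35-12-35=420-47=373


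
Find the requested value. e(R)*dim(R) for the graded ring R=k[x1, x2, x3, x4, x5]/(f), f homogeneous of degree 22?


e(R)=deg(f)=22, dim(R)=5-1=4
e*dim=22*4=88


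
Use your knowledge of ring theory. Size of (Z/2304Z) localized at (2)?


2-primary part: 2304=2^8*9
Size=2^8=256


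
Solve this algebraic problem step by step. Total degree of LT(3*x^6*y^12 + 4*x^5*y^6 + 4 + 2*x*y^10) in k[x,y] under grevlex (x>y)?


LT: 3*x^6*y^12
deg_x=6, deg_y=12
Total=6+12=18


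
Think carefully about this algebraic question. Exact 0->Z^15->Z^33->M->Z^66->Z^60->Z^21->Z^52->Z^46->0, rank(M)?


Alt sum=0:
(-1)^0*15 + (-1)^1*33 + (-1)^2*? + (-1)^3*66 + (-1)^4*60 + (-1)^5*21 + (-1)^6*52 + (-1)^7*46=0
rank(M)=39


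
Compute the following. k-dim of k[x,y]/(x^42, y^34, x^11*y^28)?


k[x,y]/I, I = (x^42, y^34, x^11*y^28)
Rect: 42x34=1428. Corner: (42-11)x(34-28)=186.
dim = 1428-186 = 1242
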